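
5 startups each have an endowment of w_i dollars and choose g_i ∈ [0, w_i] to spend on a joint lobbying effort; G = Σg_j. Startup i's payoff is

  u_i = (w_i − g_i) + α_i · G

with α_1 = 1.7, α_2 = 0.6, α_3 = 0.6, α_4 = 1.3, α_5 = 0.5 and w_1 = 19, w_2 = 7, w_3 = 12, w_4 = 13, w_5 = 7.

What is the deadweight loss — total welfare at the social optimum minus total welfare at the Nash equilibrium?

96.2

∂u_i/∂g_i = α_i − 1, so startup i contributes w_i if α_i > 1, else 0.
α_i > 1 for i ∈ {1, 4}; NE contributions (19, 0, 0, 13, 0), G = 32.
W^NE = Σw_i − G^NE + (Σα_i)·G^NE = 58 + 3.7·32 = 176.4.
Planner: ∂(Σu_j)/∂g_i = Σα_j − 1 = 3.7 > 0, so everyone contributes w_i; G^SO = 58, W^SO = 58 + 3.7·58 = 272.6.
Deadweight loss = 96.2.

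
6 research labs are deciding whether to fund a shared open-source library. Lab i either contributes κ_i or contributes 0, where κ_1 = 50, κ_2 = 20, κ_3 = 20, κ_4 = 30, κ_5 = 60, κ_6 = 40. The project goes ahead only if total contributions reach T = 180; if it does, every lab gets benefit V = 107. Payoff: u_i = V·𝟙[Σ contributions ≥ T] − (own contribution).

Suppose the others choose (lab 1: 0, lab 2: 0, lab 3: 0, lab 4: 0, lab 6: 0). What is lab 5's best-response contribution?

Others' total = 0. Even contributing 60 gives 60 < 180: no benefit either way.
Best response: 0.

0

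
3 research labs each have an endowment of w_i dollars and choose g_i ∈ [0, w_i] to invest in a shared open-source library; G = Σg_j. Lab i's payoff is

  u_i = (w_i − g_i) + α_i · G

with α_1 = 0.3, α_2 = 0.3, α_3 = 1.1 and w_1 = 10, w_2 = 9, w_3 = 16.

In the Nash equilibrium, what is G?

16

∂u_i/∂g_i = α_i − 1, so lab i contributes w_i if α_i > 1, else 0.
α_i > 1 for i ∈ {3}; NE contributions (0, 0, 16), G = 16.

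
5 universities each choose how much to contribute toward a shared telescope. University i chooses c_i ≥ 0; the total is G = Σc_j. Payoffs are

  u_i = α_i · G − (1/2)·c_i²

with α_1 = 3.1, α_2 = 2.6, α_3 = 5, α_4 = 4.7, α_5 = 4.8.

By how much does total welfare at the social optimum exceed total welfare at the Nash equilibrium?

655.31

University i's FOC: ∂u_i/∂c_i = α_i − c_i = 0, so c_i* = α_i.
NE contributions = (3.1, 2.6, 5, 4.7, 4.8); G = 20.2.
W^NE = (Σα)·G − ½Σα_i² = 20.2² − ½·86.5 = 364.79.
Planner sets c_i = Σα_j = 20.2 for every i, so G^SO = 5·20.2 = 101.
W^SO = (Σα)·G^SO − ½·5·(Σα)² = (5/2)·20.2² = 1020.1.
Deadweight loss = W^SO − W^NE = 655.31.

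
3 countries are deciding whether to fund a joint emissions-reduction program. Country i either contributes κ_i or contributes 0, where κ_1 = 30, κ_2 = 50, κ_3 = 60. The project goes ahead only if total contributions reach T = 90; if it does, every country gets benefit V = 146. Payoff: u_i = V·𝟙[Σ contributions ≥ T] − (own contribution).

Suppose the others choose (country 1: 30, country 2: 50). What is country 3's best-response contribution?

Others' total = 80. Contributing 60 brings total to 140 ≥ 90: gain V − κ_3 = 86.
Best response: 60.

60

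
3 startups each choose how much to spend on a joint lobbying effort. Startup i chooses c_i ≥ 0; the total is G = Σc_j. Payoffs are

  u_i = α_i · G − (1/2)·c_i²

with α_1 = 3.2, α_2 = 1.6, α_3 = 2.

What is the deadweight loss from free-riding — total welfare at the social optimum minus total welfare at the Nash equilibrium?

Startup i's FOC: ∂u_i/∂c_i = α_i − c_i = 0, so c_i* = α_i.
NE contributions = (3.2, 1.6, 2); G = 6.8.
W^NE = (Σα)·G − ½Σα_i² = 6.8² − ½·16.8 = 37.84.
Planner sets c_i = Σα_j = 6.8 for every i, so G^SO = 3·6.8 = 20.4.
W^SO = (Σα)·G^SO − ½·3·(Σα)² = (3/2)·6.8² = 69.36.
Deadweight loss = W^SO − W^NE = 31.52.

31.52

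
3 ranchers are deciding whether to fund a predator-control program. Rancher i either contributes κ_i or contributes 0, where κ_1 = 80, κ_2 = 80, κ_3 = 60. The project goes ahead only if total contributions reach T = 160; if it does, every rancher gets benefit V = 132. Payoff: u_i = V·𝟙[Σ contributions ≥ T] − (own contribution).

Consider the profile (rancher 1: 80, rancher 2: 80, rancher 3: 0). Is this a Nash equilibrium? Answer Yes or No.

Yes

Total = 160 ≥ 160: provided.
Rancher 1 (pledges 80, payoff 52): dropping to 0 → total 80, payoff 0. No gain.
Rancher 2 (pledges 80, payoff 52): dropping to 0 → total 80, payoff 0. No gain.
Rancher 3 (pledges 0, payoff 132): pledging 60 → total 220, payoff 72. No gain.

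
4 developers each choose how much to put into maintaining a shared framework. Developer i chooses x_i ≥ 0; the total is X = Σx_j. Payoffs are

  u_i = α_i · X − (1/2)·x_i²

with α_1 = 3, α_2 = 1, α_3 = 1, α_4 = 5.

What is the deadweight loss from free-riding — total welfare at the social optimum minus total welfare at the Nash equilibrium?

Developer i's FOC: ∂u_i/∂x_i = α_i − x_i = 0, so x_i* = α_i.
NE contributions = (3, 1, 1, 5); X = 10.
W^NE = (Σα)·X − ½Σα_i² = 10² − ½·36 = 82.
Planner sets x_i = Σα_j = 10 for every i, so X^SO = 4·10 = 40.
W^SO = (Σα)·X^SO − ½·4·(Σα)² = (4/2)·10² = 200.
Deadweight loss = W^SO − W^NE = 118.

118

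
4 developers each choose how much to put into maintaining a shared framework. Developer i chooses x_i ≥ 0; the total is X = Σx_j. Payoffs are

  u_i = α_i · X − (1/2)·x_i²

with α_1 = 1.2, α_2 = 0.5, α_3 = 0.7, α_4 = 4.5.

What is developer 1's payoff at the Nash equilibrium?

Developer i's FOC: ∂u_i/∂x_i = α_i − x_i = 0, so x_i* = α_i.
NE contributions = (1.2, 0.5, 0.7, 4.5); X = 6.9.
u_1 = α_1·X − ½·(x_1)² = 1.2·6.9 − ½·1.2² = 7.56.

7.56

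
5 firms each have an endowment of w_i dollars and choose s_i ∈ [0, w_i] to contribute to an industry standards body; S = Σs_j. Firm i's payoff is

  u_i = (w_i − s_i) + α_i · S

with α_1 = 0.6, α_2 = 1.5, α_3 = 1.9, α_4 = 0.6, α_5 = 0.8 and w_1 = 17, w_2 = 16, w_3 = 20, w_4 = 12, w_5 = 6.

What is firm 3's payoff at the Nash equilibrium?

68.4

∂u_i/∂s_i = α_i − 1, so firm i contributes w_i if α_i > 1, else 0.
α_i > 1 for i ∈ {2, 3}; NE contributions (0, 16, 20, 0, 0), S = 36.
u_3 = (20 − 20) + 1.9·36 = 68.4.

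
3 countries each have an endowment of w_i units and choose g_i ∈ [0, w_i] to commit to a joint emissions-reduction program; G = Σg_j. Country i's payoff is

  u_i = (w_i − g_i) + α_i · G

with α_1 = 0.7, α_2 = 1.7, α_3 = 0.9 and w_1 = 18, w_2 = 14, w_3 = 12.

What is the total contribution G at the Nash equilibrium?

∂u_i/∂g_i = α_i − 1, so country i contributes w_i if α_i > 1, else 0.
α_i > 1 for i ∈ {2}; NE contributions (0, 14, 0), G = 14.

14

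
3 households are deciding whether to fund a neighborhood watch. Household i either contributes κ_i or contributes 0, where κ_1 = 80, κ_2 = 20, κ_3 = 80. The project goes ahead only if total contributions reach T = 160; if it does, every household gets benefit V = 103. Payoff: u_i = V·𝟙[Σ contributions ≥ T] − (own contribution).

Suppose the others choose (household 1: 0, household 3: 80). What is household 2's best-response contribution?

Others' total = 80. Even contributing 20 gives 100 < 160: no benefit either way.
Best response: 0.

0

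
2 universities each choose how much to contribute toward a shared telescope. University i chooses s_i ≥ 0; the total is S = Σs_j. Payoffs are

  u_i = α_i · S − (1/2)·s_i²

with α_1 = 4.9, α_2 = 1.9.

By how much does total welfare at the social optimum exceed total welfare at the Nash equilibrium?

University i's FOC: ∂u_i/∂s_i = α_i − s_i = 0, so s_i* = α_i.
NE contributions = (4.9, 1.9); S = 6.8.
W^NE = (Σα)·S − ½Σα_i² = 6.8² − ½·27.62 = 32.43.
Planner sets s_i = Σα_j = 6.8 for every i, so S^SO = 2·6.8 = 13.6.
W^SO = (Σα)·S^SO − ½·2·(Σα)² = (2/2)·6.8² = 46.24.
Deadweight loss = W^SO − W^NE = 13.81.

13.81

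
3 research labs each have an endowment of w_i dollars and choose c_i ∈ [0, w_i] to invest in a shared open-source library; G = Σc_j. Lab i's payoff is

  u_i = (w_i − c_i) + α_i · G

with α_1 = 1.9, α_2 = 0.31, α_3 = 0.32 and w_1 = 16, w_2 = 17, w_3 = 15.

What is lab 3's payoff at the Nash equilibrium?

∂u_i/∂c_i = α_i − 1, so lab i contributes w_i if α_i > 1, else 0.
α_i > 1 for i ∈ {1}; NE contributions (16, 0, 0), G = 16.
u_3 = (15 − 0) + 0.32·16 = 20.12.

20.12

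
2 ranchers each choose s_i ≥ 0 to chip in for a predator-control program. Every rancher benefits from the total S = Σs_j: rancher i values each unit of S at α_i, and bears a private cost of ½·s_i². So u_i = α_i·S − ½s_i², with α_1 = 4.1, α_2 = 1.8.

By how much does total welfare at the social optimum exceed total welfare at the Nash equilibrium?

10.025

Rancher i's FOC: ∂u_i/∂s_i = α_i − s_i = 0, so s_i* = α_i.
NE contributions = (4.1, 1.8); S = 5.9.
W^NE = (Σα)·S − ½Σα_i² = 5.9² − ½·20.05 = 24.785.
Planner sets s_i = Σα_j = 5.9 for every i, so S^SO = 2·5.9 = 11.8.
W^SO = (Σα)·S^SO − ½·2·(Σα)² = (2/2)·5.9² = 34.81.
Deadweight loss = W^SO − W^NE = 10.025.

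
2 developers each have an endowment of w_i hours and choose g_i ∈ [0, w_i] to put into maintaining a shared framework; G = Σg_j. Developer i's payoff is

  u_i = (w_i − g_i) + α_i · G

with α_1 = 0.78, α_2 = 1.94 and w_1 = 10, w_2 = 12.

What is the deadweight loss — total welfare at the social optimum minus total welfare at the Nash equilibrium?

17.2

∂u_i/∂g_i = α_i − 1, so developer i contributes w_i if α_i > 1, else 0.
α_i > 1 for i ∈ {2}; NE contributions (0, 12), G = 12.
W^NE = Σw_i − G^NE + (Σα_i)·G^NE = 22 + 1.72·12 = 42.64.
Planner: ∂(Σu_j)/∂g_i = Σα_j − 1 = 1.72 > 0, so everyone contributes w_i; G^SO = 22, W^SO = 22 + 1.72·22 = 59.84.
Deadweight loss = 17.2.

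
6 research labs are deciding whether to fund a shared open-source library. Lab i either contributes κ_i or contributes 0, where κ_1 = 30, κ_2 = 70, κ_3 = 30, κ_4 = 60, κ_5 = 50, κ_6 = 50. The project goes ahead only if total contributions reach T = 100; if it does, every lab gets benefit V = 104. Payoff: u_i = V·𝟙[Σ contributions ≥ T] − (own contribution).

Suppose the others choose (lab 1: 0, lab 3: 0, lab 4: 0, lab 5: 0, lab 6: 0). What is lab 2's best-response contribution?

Others' total = 0. Even contributing 70 gives 70 < 100: no benefit either way.
Best response: 0.

0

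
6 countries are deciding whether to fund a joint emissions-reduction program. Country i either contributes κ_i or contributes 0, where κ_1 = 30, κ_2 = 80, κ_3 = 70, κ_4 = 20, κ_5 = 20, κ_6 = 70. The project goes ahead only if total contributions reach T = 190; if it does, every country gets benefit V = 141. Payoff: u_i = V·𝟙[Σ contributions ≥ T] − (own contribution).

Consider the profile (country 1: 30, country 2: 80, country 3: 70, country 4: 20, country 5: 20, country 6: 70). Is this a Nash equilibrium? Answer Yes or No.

Total = 290 ≥ 190: provided.
Country 1 (pledges 30, payoff 111): dropping to 0 → total 260, payoff 141. Profitable deviation.

No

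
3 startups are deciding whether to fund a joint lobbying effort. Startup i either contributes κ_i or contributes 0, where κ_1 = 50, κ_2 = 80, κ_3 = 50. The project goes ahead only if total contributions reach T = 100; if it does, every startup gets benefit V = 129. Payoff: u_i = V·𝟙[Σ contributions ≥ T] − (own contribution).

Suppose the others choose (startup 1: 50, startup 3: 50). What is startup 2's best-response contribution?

0

Others' total = 100 ≥ 100; contributing adds cost 80 for no extra benefit.
Best response: 0.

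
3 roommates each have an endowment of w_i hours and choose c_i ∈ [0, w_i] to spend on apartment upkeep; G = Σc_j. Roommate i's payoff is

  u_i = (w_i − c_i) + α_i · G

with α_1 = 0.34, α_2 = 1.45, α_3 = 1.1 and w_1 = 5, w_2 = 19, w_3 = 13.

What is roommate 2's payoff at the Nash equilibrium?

∂u_i/∂c_i = α_i − 1, so roommate i contributes w_i if α_i > 1, else 0.
α_i > 1 for i ∈ {2, 3}; NE contributions (0, 19, 13), G = 32.
u_2 = (19 − 19) + 1.45·32 = 46.4.

46.4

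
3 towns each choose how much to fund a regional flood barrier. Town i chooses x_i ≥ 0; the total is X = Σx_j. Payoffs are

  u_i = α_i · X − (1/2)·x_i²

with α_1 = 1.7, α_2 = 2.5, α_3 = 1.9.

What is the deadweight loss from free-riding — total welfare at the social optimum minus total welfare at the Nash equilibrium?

24.98

Town i's FOC: ∂u_i/∂x_i = α_i − x_i = 0, so x_i* = α_i.
NE contributions = (1.7, 2.5, 1.9); X = 6.1.
W^NE = (Σα)·X − ½Σα_i² = 6.1² − ½·12.75 = 30.835.
Planner sets x_i = Σα_j = 6.1 for every i, so X^SO = 3·6.1 = 18.3.
W^SO = (Σα)·X^SO − ½·3·(Σα)² = (3/2)·6.1² = 55.815.
Deadweight loss = W^SO − W^NE = 24.98.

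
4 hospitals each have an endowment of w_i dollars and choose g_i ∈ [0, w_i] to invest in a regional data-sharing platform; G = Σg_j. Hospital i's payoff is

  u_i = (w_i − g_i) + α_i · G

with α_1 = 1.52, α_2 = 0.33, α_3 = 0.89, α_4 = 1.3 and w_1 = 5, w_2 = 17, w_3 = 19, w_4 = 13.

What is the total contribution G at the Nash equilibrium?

∂u_i/∂g_i = α_i − 1, so hospital i contributes w_i if α_i > 1, else 0.
α_i > 1 for i ∈ {1, 4}; NE contributions (5, 0, 0, 13), G = 18.

18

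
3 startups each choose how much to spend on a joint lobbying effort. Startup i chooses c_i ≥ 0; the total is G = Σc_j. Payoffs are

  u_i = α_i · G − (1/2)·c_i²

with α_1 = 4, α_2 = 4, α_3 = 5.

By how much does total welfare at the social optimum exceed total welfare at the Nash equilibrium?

Startup i's FOC: ∂u_i/∂c_i = α_i − c_i = 0, so c_i* = α_i.
NE contributions = (4, 4, 5); G = 13.
W^NE = (Σα)·G − ½Σα_i² = 13² − ½·57 = 140.5.
Planner sets c_i = Σα_j = 13 for every i, so G^SO = 3·13 = 39.
W^SO = (Σα)·G^SO − ½·3·(Σα)² = (3/2)·13² = 253.5.
Deadweight loss = W^SO − W^NE = 113.

113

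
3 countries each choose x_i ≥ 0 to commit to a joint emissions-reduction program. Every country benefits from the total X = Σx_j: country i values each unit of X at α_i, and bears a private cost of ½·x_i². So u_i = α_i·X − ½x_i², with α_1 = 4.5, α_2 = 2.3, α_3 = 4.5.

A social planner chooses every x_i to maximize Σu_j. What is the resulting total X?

Planner FOC: ∂(Σu_j)/∂x_i = (Σα_j) − x_i = 0, so x_i^SO = Σα_j = 11.3 for every i; X^SO = 33.9.

33.9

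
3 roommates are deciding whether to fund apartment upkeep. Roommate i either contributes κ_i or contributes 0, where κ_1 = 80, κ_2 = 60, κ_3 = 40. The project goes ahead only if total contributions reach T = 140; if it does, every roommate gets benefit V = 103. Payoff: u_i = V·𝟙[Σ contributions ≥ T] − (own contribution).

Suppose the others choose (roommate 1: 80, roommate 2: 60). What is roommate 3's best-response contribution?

Others' total = 140 ≥ 140; contributing adds cost 40 for no extra benefit.
Best response: 0.

0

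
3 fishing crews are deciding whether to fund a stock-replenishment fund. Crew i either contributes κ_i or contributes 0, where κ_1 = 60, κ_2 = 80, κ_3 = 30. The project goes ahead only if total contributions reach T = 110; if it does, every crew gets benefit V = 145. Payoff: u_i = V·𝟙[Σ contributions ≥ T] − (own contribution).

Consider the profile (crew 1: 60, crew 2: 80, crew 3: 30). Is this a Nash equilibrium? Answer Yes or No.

Total = 170 ≥ 110: provided.
Crew 1 (pledges 60, payoff 85): dropping to 0 → total 110, payoff 145. Profitable deviation.

No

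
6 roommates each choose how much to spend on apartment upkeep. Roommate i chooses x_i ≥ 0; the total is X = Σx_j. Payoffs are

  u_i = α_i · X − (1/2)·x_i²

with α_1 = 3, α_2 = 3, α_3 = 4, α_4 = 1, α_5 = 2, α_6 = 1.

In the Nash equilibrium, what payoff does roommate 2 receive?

Roommate i's FOC: ∂u_i/∂x_i = α_i − x_i = 0, so x_i* = α_i.
NE contributions = (3, 3, 4, 1, 2, 1); X = 14.
u_2 = α_2·X − ½·(x_2)² = 3·14 − ½·3² = 37.5.

37.5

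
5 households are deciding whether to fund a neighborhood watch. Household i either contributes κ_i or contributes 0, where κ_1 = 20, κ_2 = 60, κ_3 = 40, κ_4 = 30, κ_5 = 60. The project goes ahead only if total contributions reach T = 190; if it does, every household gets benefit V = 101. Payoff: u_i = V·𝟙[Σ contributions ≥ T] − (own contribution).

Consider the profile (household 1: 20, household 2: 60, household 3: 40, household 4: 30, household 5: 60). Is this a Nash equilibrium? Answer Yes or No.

No

Total = 210 ≥ 190: provided.
Household 1 (pledges 20, payoff 81): dropping to 0 → total 190, payoff 101. Profitable deviation.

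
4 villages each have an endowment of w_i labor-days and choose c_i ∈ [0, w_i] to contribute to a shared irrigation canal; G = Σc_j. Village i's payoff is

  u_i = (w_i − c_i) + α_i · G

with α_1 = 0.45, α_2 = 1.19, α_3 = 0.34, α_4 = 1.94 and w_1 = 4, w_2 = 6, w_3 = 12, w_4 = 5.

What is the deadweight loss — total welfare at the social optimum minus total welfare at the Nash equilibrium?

∂u_i/∂c_i = α_i − 1, so village i contributes w_i if α_i > 1, else 0.
α_i > 1 for i ∈ {2, 4}; NE contributions (0, 6, 0, 5), G = 11.
W^NE = Σw_i − G^NE + (Σα_i)·G^NE = 27 + 2.92·11 = 59.12.
Planner: ∂(Σu_j)/∂c_i = Σα_j − 1 = 2.92 > 0, so everyone contributes w_i; G^SO = 27, W^SO = 27 + 2.92·27 = 105.84.
Deadweight loss = 46.72.

46.72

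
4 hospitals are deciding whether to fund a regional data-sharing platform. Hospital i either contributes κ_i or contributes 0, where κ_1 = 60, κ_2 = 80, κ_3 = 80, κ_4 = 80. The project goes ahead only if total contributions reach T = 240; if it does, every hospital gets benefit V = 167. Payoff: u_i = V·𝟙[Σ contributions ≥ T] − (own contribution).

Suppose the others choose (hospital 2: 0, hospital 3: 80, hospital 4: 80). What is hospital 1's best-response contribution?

0

Others' total = 160. Even contributing 60 gives 220 < 240: no benefit either way.
Best response: 0.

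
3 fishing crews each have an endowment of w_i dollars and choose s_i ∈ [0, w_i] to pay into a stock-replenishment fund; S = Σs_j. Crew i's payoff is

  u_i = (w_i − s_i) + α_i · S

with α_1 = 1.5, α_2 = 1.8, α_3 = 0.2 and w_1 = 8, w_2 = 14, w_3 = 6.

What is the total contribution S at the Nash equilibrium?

22

∂u_i/∂s_i = α_i − 1, so crew i contributes w_i if α_i > 1, else 0.
α_i > 1 for i ∈ {1, 2}; NE contributions (8, 14, 0), S = 22.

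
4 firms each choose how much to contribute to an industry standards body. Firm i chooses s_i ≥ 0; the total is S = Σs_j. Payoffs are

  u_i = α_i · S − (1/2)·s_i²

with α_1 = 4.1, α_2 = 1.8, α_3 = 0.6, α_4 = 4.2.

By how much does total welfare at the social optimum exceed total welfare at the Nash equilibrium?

133.515

Firm i's FOC: ∂u_i/∂s_i = α_i − s_i = 0, so s_i* = α_i.
NE contributions = (4.1, 1.8, 0.6, 4.2); S = 10.7.
W^NE = (Σα)·S − ½Σα_i² = 10.7² − ½·38.05 = 95.465.
Planner sets s_i = Σα_j = 10.7 for every i, so S^SO = 4·10.7 = 42.8.
W^SO = (Σα)·S^SO − ½·4·(Σα)² = (4/2)·10.7² = 228.98.
Deadweight loss = W^SO − W^NE = 133.515.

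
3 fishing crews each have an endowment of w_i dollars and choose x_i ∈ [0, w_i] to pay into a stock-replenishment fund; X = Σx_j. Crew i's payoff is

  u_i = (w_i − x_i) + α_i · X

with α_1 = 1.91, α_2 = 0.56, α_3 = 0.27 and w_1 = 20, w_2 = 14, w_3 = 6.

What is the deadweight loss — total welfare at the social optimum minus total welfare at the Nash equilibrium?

34.8

∂u_i/∂x_i = α_i − 1, so crew i contributes w_i if α_i > 1, else 0.
α_i > 1 for i ∈ {1}; NE contributions (20, 0, 0), X = 20.
W^NE = Σw_i − X^NE + (Σα_i)·X^NE = 40 + 1.74·20 = 74.8.
Planner: ∂(Σu_j)/∂x_i = Σα_j − 1 = 1.74 > 0, so everyone contributes w_i; X^SO = 40, W^SO = 40 + 1.74·40 = 109.6.
Deadweight loss = 34.8.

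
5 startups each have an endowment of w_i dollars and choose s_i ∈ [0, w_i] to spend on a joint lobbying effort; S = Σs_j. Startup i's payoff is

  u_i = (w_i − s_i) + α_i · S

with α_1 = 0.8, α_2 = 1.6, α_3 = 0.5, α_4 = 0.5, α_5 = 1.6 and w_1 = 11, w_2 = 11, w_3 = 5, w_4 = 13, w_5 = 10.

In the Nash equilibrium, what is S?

21

∂u_i/∂s_i = α_i − 1, so startup i contributes w_i if α_i > 1, else 0.
α_i > 1 for i ∈ {2, 5}; NE contributions (0, 11, 0, 0, 10), S = 21.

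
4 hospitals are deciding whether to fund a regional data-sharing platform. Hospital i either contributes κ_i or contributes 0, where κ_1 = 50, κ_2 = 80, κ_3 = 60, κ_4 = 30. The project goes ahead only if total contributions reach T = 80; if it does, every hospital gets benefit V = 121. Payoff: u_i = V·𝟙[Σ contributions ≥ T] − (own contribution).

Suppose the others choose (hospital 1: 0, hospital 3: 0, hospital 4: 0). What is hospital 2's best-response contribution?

80

Others' total = 0. Contributing 80 brings total to 80 ≥ 80: gain V − κ_2 = 41.
Best response: 80.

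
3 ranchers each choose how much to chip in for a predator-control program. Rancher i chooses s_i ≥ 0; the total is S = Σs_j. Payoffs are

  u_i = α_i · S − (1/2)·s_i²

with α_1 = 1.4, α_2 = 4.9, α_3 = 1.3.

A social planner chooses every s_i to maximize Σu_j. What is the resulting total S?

22.8

Planner FOC: ∂(Σu_j)/∂s_i = (Σα_j) − s_i = 0, so s_i^SO = Σα_j = 7.6 for every i; S^SO = 22.8.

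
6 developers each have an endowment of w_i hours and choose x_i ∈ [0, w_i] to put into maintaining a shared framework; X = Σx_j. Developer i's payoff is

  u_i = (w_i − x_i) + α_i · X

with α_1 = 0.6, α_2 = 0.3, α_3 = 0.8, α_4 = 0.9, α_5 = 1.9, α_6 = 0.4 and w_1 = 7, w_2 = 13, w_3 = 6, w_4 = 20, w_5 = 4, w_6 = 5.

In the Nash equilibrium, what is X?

4

∂u_i/∂x_i = α_i − 1, so developer i contributes w_i if α_i > 1, else 0.
α_i > 1 for i ∈ {5}; NE contributions (0, 0, 0, 0, 4, 0), X = 4.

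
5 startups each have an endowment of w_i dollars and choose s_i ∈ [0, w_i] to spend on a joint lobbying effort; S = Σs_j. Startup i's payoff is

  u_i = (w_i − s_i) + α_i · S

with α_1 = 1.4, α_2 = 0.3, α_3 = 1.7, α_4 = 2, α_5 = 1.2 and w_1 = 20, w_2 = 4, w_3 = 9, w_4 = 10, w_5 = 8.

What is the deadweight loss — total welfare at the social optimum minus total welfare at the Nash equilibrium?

∂u_i/∂s_i = α_i − 1, so startup i contributes w_i if α_i > 1, else 0.
α_i > 1 for i ∈ {1, 3, 4, 5}; NE contributions (20, 0, 9, 10, 8), S = 47.
W^NE = Σw_i − S^NE + (Σα_i)·S^NE = 51 + 5.6·47 = 314.2.
Planner: ∂(Σu_j)/∂s_i = Σα_j − 1 = 5.6 > 0, so everyone contributes w_i; S^SO = 51, W^SO = 51 + 5.6·51 = 336.6.
Deadweight loss = 22.4.

22.4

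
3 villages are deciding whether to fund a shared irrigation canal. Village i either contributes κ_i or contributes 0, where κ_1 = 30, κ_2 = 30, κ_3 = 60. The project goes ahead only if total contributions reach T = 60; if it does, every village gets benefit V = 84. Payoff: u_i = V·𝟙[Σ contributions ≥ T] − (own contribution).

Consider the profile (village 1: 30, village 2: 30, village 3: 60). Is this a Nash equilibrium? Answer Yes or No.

No

Total = 120 ≥ 60: provided.
Village 1 (pledges 30, payoff 54): dropping to 0 → total 90, payoff 84. Profitable deviation.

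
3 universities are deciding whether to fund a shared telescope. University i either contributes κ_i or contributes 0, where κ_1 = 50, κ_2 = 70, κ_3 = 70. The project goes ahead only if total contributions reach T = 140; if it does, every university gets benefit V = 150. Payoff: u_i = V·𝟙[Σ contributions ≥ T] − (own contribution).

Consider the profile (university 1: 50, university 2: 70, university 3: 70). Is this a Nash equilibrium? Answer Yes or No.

No

Total = 190 ≥ 140: provided.
University 1 (pledges 50, payoff 100): dropping to 0 → total 140, payoff 150. Profitable deviation.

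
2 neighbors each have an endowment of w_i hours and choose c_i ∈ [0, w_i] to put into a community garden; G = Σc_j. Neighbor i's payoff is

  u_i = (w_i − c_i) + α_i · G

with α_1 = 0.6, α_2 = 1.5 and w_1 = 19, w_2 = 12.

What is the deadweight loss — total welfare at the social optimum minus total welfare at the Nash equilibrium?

20.9

∂u_i/∂c_i = α_i − 1, so neighbor i contributes w_i if α_i > 1, else 0.
α_i > 1 for i ∈ {2}; NE contributions (0, 12), G = 12.
W^NE = Σw_i − G^NE + (Σα_i)·G^NE = 31 + 1.1·12 = 44.2.
Planner: ∂(Σu_j)/∂c_i = Σα_j − 1 = 1.1 > 0, so everyone contributes w_i; G^SO = 31, W^SO = 31 + 1.1·31 = 65.1.
Deadweight loss = 20.9.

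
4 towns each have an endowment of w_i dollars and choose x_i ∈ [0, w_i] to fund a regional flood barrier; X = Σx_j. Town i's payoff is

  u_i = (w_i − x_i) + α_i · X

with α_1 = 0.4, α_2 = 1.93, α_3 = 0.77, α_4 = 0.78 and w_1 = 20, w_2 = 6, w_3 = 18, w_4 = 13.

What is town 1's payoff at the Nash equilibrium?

22.4

∂u_i/∂x_i = α_i − 1, so town i contributes w_i if α_i > 1, else 0.
α_i > 1 for i ∈ {2}; NE contributions (0, 6, 0, 0), X = 6.
u_1 = (20 − 0) + 0.4·6 = 22.4.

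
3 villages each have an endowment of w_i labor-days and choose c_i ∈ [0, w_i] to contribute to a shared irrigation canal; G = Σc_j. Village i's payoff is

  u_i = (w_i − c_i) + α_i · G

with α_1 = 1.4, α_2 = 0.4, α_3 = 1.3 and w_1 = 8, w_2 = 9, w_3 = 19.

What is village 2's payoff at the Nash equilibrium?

19.8

∂u_i/∂c_i = α_i − 1, so village i contributes w_i if α_i > 1, else 0.
α_i > 1 for i ∈ {1, 3}; NE contributions (8, 0, 19), G = 27.
u_2 = (9 − 0) + 0.4·27 = 19.8.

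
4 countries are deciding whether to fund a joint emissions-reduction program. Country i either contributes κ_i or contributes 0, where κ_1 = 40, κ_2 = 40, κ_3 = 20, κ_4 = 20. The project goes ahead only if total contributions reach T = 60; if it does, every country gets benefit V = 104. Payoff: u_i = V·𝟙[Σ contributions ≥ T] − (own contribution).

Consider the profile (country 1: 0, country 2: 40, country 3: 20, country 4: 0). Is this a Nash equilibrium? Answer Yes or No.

Total = 60 ≥ 60: provided.
Country 1 (pledges 0, payoff 104): pledging 40 → total 100, payoff 64. No gain.
Country 2 (pledges 40, payoff 64): dropping to 0 → total 20, payoff 0. No gain.
Country 3 (pledges 20, payoff 84): dropping to 0 → total 40, payoff 0. No gain.
Country 4 (pledges 0, payoff 104): pledging 20 → total 80, payoff 84. No gain.

Yes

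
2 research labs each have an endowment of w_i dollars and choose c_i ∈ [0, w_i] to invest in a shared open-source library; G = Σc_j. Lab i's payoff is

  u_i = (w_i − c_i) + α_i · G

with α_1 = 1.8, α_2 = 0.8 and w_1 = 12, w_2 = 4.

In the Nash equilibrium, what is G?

12

∂u_i/∂c_i = α_i − 1, so lab i contributes w_i if α_i > 1, else 0.
α_i > 1 for i ∈ {1}; NE contributions (12, 0), G = 12.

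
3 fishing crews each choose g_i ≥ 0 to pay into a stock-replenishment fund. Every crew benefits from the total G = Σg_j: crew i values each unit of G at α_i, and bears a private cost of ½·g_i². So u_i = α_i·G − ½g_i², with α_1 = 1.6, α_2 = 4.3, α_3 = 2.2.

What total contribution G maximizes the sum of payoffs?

24.3

Planner FOC: ∂(Σu_j)/∂g_i = (Σα_j) − g_i = 0, so g_i^SO = Σα_j = 8.1 for every i; G^SO = 24.3.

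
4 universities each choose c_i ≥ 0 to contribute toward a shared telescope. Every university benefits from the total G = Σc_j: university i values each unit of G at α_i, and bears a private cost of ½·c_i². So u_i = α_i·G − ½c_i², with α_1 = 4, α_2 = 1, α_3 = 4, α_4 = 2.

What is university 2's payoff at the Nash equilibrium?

10.5

University i's FOC: ∂u_i/∂c_i = α_i − c_i = 0, so c_i* = α_i.
NE contributions = (4, 1, 4, 2); G = 11.
u_2 = α_2·G − ½·(c_2)² = 1·11 − ½·1² = 10.5.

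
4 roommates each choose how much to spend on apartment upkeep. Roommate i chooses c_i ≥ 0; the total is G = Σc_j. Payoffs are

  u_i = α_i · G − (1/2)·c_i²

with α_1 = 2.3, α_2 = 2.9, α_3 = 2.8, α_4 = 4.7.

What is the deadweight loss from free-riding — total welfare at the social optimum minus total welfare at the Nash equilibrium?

Roommate i's FOC: ∂u_i/∂c_i = α_i − c_i = 0, so c_i* = α_i.
NE contributions = (2.3, 2.9, 2.8, 4.7); G = 12.7.
W^NE = (Σα)·G − ½Σα_i² = 12.7² − ½·43.63 = 139.475.
Planner sets c_i = Σα_j = 12.7 for every i, so G^SO = 4·12.7 = 50.8.
W^SO = (Σα)·G^SO − ½·4·(Σα)² = (4/2)·12.7² = 322.58.
Deadweight loss = W^SO − W^NE = 183.105.

183.105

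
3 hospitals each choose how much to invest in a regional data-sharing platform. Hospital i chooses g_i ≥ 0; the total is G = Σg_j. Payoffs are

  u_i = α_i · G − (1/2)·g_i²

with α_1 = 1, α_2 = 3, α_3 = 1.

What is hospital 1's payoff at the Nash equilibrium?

Hospital i's FOC: ∂u_i/∂g_i = α_i − g_i = 0, so g_i* = α_i.
NE contributions = (1, 3, 1); G = 5.
u_1 = α_1·G − ½·(g_1)² = 1·5 − ½·1² = 4.5.

4.5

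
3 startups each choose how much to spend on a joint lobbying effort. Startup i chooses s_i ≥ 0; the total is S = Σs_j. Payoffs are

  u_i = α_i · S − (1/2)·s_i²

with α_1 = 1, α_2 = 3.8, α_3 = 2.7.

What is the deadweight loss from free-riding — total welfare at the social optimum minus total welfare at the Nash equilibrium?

Startup i's FOC: ∂u_i/∂s_i = α_i − s_i = 0, so s_i* = α_i.
NE contributions = (1, 3.8, 2.7); S = 7.5.
W^NE = (Σα)·S − ½Σα_i² = 7.5² − ½·22.73 = 44.885.
Planner sets s_i = Σα_j = 7.5 for every i, so S^SO = 3·7.5 = 22.5.
W^SO = (Σα)·S^SO − ½·3·(Σα)² = (3/2)·7.5² = 84.375.
Deadweight loss = W^SO − W^NE = 39.49.

39.49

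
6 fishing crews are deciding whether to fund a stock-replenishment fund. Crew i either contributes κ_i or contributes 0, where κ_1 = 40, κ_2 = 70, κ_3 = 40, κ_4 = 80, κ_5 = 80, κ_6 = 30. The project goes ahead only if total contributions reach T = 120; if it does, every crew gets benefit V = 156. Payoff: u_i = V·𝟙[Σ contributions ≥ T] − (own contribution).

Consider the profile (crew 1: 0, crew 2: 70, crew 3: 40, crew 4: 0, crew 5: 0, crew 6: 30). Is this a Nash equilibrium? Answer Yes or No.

Yes

Total = 140 ≥ 120: provided.
Crew 1 (pledges 0, payoff 156): pledging 40 → total 180, payoff 116. No gain.
Crew 2 (pledges 70, payoff 86): dropping to 0 → total 70, payoff 0. No gain.
Crew 3 (pledges 40, payoff 116): dropping to 0 → total 100, payoff 0. No gain.
Crew 4 (pledges 0, payoff 156): pledging 80 → total 220, payoff 76. No gain.
Crew 5 (pledges 0, payoff 156): pledging 80 → total 220, payoff 76. No gain.
Crew 6 (pledges 30, payoff 126): dropping to 0 → total 110, payoff 0. No gain.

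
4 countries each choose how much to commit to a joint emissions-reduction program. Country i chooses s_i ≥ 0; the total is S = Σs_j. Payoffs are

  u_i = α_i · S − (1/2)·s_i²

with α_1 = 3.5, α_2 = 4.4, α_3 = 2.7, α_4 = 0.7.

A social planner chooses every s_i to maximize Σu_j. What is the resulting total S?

Planner FOC: ∂(Σu_j)/∂s_i = (Σα_j) − s_i = 0, so s_i^SO = Σα_j = 11.3 for every i; S^SO = 45.2.

45.2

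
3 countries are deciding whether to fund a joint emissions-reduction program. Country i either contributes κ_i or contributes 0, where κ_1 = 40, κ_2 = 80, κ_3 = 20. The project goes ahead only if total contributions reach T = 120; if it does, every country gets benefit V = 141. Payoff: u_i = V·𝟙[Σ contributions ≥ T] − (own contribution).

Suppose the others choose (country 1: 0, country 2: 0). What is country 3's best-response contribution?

0

Others' total = 0. Even contributing 20 gives 20 < 120: no benefit either way.
Best response: 0.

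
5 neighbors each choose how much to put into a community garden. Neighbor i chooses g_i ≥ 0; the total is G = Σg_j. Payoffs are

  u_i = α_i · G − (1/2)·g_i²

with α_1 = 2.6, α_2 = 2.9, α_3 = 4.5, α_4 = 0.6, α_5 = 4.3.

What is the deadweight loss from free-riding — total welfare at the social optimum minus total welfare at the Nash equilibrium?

Neighbor i's FOC: ∂u_i/∂g_i = α_i − g_i = 0, so g_i* = α_i.
NE contributions = (2.6, 2.9, 4.5, 0.6, 4.3); G = 14.9.
W^NE = (Σα)·G − ½Σα_i² = 14.9² − ½·54.27 = 194.875.
Planner sets g_i = Σα_j = 14.9 for every i, so G^SO = 5·14.9 = 74.5.
W^SO = (Σα)·G^SO − ½·5·(Σα)² = (5/2)·14.9² = 555.025.
Deadweight loss = W^SO − W^NE = 360.15.

360.15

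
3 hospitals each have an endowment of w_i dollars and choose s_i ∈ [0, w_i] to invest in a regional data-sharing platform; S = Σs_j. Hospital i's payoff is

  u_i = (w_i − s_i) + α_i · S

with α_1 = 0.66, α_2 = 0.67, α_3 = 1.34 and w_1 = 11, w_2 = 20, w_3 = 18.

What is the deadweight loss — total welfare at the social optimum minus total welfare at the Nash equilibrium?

51.77

∂u_i/∂s_i = α_i − 1, so hospital i contributes w_i if α_i > 1, else 0.
α_i > 1 for i ∈ {3}; NE contributions (0, 0, 18), S = 18.
W^NE = Σw_i − S^NE + (Σα_i)·S^NE = 49 + 1.67·18 = 79.06.
Planner: ∂(Σu_j)/∂s_i = Σα_j − 1 = 1.67 > 0, so everyone contributes w_i; S^SO = 49, W^SO = 49 + 1.67·49 = 130.83.
Deadweight loss = 51.77.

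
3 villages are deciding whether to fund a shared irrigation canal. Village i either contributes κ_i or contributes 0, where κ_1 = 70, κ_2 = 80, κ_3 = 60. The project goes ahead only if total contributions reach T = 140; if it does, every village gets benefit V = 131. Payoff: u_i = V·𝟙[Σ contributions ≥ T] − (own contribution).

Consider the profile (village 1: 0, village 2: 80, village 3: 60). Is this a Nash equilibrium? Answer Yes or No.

Total = 140 ≥ 140: provided.
Village 1 (pledges 0, payoff 131): pledging 70 → total 210, payoff 61. No gain.
Village 2 (pledges 80, payoff 51): dropping to 0 → total 60, payoff 0. No gain.
Village 3 (pledges 60, payoff 71): dropping to 0 → total 80, payoff 0. No gain.

Yes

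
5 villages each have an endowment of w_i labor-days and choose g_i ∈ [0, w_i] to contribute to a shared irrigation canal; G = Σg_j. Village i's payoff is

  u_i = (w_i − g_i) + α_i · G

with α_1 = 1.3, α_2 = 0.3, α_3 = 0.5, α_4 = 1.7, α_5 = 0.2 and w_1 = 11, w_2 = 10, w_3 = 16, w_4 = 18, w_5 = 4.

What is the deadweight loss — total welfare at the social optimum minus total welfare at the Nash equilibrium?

90

∂u_i/∂g_i = α_i − 1, so village i contributes w_i if α_i > 1, else 0.
α_i > 1 for i ∈ {1, 4}; NE contributions (11, 0, 0, 18, 0), G = 29.
W^NE = Σw_i − G^NE + (Σα_i)·G^NE = 59 + 3·29 = 146.
Planner: ∂(Σu_j)/∂g_i = Σα_j − 1 = 3 > 0, so everyone contributes w_i; G^SO = 59, W^SO = 59 + 3·59 = 236.
Deadweight loss = 90.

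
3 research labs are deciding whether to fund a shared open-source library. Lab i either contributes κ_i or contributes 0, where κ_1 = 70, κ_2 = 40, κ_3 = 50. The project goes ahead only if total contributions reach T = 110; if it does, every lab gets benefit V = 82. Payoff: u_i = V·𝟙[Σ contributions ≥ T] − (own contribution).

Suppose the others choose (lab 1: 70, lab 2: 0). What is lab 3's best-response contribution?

Others' total = 70. Contributing 50 brings total to 120 ≥ 110: gain V − κ_3 = 32.
Best response: 50.

50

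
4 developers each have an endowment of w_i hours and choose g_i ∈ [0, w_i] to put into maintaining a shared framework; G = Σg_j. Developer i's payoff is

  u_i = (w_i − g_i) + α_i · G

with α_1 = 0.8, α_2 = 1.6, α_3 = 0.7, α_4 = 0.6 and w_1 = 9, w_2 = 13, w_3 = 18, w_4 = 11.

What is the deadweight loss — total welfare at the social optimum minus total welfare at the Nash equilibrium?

∂u_i/∂g_i = α_i − 1, so developer i contributes w_i if α_i > 1, else 0.
α_i > 1 for i ∈ {2}; NE contributions (0, 13, 0, 0), G = 13.
W^NE = Σw_i − G^NE + (Σα_i)·G^NE = 51 + 2.7·13 = 86.1.
Planner: ∂(Σu_j)/∂g_i = Σα_j − 1 = 2.7 > 0, so everyone contributes w_i; G^SO = 51, W^SO = 51 + 2.7·51 = 188.7.
Deadweight loss = 102.6.

102.6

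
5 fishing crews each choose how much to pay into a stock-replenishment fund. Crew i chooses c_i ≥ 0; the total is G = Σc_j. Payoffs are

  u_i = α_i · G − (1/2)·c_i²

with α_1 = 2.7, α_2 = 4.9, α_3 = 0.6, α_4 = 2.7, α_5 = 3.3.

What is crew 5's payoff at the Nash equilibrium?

Crew i's FOC: ∂u_i/∂c_i = α_i − c_i = 0, so c_i* = α_i.
NE contributions = (2.7, 4.9, 0.6, 2.7, 3.3); G = 14.2.
u_5 = α_5·G − ½·(c_5)² = 3.3·14.2 − ½·3.3² = 41.415.

41.415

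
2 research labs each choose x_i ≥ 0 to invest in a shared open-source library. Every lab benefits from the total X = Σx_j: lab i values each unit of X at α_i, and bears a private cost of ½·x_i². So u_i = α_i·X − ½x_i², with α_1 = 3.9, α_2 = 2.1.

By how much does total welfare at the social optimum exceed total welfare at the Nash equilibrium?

Lab i's FOC: ∂u_i/∂x_i = α_i − x_i = 0, so x_i* = α_i.
NE contributions = (3.9, 2.1); X = 6.
W^NE = (Σα)·X − ½Σα_i² = 6² − ½·19.62 = 26.19.
Planner sets x_i = Σα_j = 6 for every i, so X^SO = 2·6 = 12.
W^SO = (Σα)·X^SO − ½·2·(Σα)² = (2/2)·6² = 36.
Deadweight loss = W^SO − W^NE = 9.81.

9.81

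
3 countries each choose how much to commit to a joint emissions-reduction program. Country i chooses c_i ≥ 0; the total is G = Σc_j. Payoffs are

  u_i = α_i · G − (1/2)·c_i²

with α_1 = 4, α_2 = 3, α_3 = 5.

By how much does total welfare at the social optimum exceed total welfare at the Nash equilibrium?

97

Country i's FOC: ∂u_i/∂c_i = α_i − c_i = 0, so c_i* = α_i.
NE contributions = (4, 3, 5); G = 12.
W^NE = (Σα)·G − ½Σα_i² = 12² − ½·50 = 119.
Planner sets c_i = Σα_j = 12 for every i, so G^SO = 3·12 = 36.
W^SO = (Σα)·G^SO − ½·3·(Σα)² = (3/2)·12² = 216.
Deadweight loss = W^SO − W^NE = 97.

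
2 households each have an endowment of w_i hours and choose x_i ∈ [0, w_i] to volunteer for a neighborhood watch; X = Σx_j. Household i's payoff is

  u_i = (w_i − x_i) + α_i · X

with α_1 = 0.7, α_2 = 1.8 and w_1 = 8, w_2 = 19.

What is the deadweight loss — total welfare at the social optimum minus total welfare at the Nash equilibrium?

∂u_i/∂x_i = α_i − 1, so household i contributes w_i if α_i > 1, else 0.
α_i > 1 for i ∈ {2}; NE contributions (0, 19), X = 19.
W^NE = Σw_i − X^NE + (Σα_i)·X^NE = 27 + 1.5·19 = 55.5.
Planner: ∂(Σu_j)/∂x_i = Σα_j − 1 = 1.5 > 0, so everyone contributes w_i; X^SO = 27, W^SO = 27 + 1.5·27 = 67.5.
Deadweight loss = 12.

12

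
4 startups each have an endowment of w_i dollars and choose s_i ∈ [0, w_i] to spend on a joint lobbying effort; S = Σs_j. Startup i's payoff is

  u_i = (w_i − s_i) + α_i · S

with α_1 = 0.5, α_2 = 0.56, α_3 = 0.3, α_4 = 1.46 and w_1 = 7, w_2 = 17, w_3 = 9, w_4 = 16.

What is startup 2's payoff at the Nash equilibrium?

25.96

∂u_i/∂s_i = α_i − 1, so startup i contributes w_i if α_i > 1, else 0.
α_i > 1 for i ∈ {4}; NE contributions (0, 0, 0, 16), S = 16.
u_2 = (17 − 0) + 0.56·16 = 25.96.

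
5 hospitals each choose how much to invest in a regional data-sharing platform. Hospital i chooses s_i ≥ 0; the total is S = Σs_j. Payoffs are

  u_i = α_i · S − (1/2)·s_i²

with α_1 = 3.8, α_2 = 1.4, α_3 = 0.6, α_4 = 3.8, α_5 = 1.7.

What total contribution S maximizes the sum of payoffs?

Planner FOC: ∂(Σu_j)/∂s_i = (Σα_j) − s_i = 0, so s_i^SO = Σα_j = 11.3 for every i; S^SO = 56.5.

56.5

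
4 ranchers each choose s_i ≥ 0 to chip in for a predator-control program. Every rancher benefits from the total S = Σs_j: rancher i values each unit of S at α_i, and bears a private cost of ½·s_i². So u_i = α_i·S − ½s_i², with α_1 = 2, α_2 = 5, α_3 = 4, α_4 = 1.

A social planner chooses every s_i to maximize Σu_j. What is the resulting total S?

48

Planner FOC: ∂(Σu_j)/∂s_i = (Σα_j) − s_i = 0, so s_i^SO = Σα_j = 12 for every i; S^SO = 48.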